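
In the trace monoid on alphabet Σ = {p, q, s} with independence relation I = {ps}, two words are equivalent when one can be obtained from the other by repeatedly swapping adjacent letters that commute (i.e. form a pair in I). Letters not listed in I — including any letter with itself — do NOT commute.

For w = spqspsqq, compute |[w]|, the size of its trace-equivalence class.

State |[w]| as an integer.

6

drop 0:s onto floor
drop 1:p onto floor
drop 2:q onto {0:s, 1:p}
drop 3:s onto {2:q}
drop 4:p onto {2:q}
drop 5:s onto {3:s}
drop 6:q onto {4:p, 5:s}
drop 7:q onto {6:q}
ground layer = {0:s, 1:p}
drop-orders for the pieces not yet dropped (sum over which currently-grounded one goes next):
  1 to go: {7} 1
  2 to go: {6,7} 1
  3 to go: {4,6,7} 1  {5,6,7} 1
  4 to go: {3,5,6,7} 1  {4,5,6,7} 2
  5 to go: {3,4,5,6,7} 3
  6 to go: {2,3,4,5,6,7} 3
  if 0:s drops first: 3 orders
  if 1:p drops first: 3 orders
heap linearizations: 6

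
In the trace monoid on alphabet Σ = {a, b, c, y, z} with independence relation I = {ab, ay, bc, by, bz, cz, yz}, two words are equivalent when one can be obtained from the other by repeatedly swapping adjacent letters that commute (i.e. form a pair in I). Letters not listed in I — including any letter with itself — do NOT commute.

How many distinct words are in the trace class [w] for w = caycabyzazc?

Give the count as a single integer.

198

0(c) covers ∅
1(a) covers 0:c
2(y) covers 0:c
3(c) covers 1:a, 2:y
4(a) covers 3:c
5(b) covers ∅
6(y) covers 3:c
7(z) covers 4:a
8(a) covers 7:z
9(z) covers 8:a
10(c) covers 6:y, 8:a
floor of heap: 0:c, 5:b
completions by unplaced set U, small U first (add the entries for U minus each lowest piece of U):
  |U|=1: {5}:1  {9}:1  {10}:1
  |U|=2: {5,9}:2  {5,10}:2  {6,10}:1  {9,10}:2
  |U|=3: {5,6,10}:3  {5,9,10}:6  {6,9,10}:3  {8,9,10}:2
  |U|=4: {5,6,9,10}:12  {5,8,9,10}:8  {6,8,9,10}:5  {7,8,9,10}:2
  |U|=5: {4,7,8,9,10}:2  {5,6,8,9,10}:25  {5,7,8,9,10}:10  {6,7,8,9,10}:7
  |U|=6: {4,5,7,8,9,10}:12  {4,6,7,8,9,10}:9  {5,6,7,8,9,10}:42
  |U|=7: {3,4,6,7,8,9,10}:9  {4,5,6,7,8,9,10}:63
  |U|=8: {1,3,4,6,7,8,9,10}:9  {2,3,4,6,7,8,9,10}:9  {3,4,5,6,7,8,9,10}:72
  |U|=9: {1,2,3,4,6,7,8,9,10}:18  {1,3,4,5,6,7,8,9,10}:81  {2,3,4,5,6,7,8,9,10}:81
  start at 0(c): 180
  start at 5(b): 18
sum over floor = 198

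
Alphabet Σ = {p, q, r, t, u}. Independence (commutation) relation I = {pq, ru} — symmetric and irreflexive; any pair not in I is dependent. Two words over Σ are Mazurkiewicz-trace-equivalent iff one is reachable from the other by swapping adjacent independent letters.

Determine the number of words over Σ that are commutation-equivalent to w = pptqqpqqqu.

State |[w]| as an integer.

piece 0:p — minimal
piece 1:p rests on {0:p}
piece 2:t rests on {1:p}
piece 3:q rests on {2:t}
piece 4:q rests on {3:q}
piece 5:p rests on {2:t}
piece 6:q rests on {4:q}
piece 7:q rests on {6:q}
piece 8:q rests on {7:q}
piece 9:u rests on {5:p, 8:q}
minimal pieces: {0:p}
ways to finish when only these pieces remain (= sum over removing one remaining piece with nothing left below it):
  1 left: {9}→1
  2 left: {5,9}→1  {8,9}→1
  3 left: {5,8,9}→2  {7,8,9}→1
  4 left: {5,7,8,9}→3  {6,7,8,9}→1
  5 left: {4,6,7,8,9}→1  {5,6,7,8,9}→4
  6 left: {3,4,6,7,8,9}→1  {4,5,6,7,8,9}→5
  7 left: {3,4,5,6,7,8,9}→6
  8 left: {2,3,4,5,6,7,8,9}→6
  placing 0:p first → 6 extensions

6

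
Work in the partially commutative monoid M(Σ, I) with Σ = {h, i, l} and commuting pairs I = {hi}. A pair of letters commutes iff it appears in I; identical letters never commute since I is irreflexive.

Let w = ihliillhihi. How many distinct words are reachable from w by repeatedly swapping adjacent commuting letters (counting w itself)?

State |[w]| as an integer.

12

0(i) covers ∅
1(h) covers ∅
2(l) covers 0:i, 1:h
3(i) covers 2:l
4(i) covers 3:i
5(l) covers 4:i
6(l) covers 5:l
7(h) covers 6:l
8(i) covers 6:l
9(h) covers 7:h
10(i) covers 8:i
floor of heap: 0:i, 1:h
completions by unplaced set U, small U first (add the entries for U minus each lowest piece of U):
  |U|=1: {9}:1  {10}:1
  |U|=2: {7,9}:1  {8,10}:1  {9,10}:2
  |U|=3: {7,9,10}:3  {8,9,10}:3
  |U|=4: {7,8,9,10}:6
  |U|=5: {6,7,8,9,10}:6
  |U|=6: {5,6,7,8,9,10}:6
  |U|=7: {4,5,6,7,8,9,10}:6
  |U|=8: {3,4,5,6,7,8,9,10}:6
  |U|=9: {2,3,4,5,6,7,8,9,10}:6
  start at 0(i): 6
  start at 1(h): 6
sum over floor = 12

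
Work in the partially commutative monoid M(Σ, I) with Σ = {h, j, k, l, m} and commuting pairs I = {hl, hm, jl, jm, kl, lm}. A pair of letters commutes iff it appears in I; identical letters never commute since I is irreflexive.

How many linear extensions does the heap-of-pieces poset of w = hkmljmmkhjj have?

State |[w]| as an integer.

44

0(h) covers ∅
1(k) covers 0:h
2(m) covers 1:k
3(l) covers ∅
4(j) covers 1:k
5(m) covers 2:m
6(m) covers 5:m
7(k) covers 4:j, 6:m
8(h) covers 7:k
9(j) covers 8:h
10(j) covers 9:j
floor of heap: 0:h, 3:l
completions by unplaced set U, small U first (add the entries for U minus each lowest piece of U):
  |U|=1: {3}:1  {10}:1
  |U|=2: {3,10}:2  {9,10}:1
  |U|=3: {3,9,10}:3  {8,9,10}:1
  |U|=4: {3,8,9,10}:4  {7,8,9,10}:1
  |U|=5: {3,7,8,9,10}:5  {4,7,8,9,10}:1  {6,7,8,9,10}:1
  |U|=6: {3,4,7,8,9,10}:6  {3,6,7,8,9,10}:6  {4,6,7,8,9,10}:2  {5,6,7,8,9,10}:1
  |U|=7: {2,5,6,7,8,9,10}:1  {3,4,6,7,8,9,10}:14  {3,5,6,7,8,9,10}:7  {4,5,6,7,8,9,10}:3
  |U|=8: {2,3,5,6,7,8,9,10}:8  {2,4,5,6,7,8,9,10}:4  {3,4,5,6,7,8,9,10}:24
  |U|=9: {1,2,4,5,6,7,8,9,10}:4  {2,3,4,5,6,7,8,9,10}:36
  start at 0(h): 40
  start at 3(l): 4
sum over floor = 44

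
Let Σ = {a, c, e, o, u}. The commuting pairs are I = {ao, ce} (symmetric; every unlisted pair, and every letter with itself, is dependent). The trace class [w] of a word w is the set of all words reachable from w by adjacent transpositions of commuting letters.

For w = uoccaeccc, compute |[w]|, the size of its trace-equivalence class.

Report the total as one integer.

4

0(u) covers ∅
1(o) covers 0:u
2(c) covers 1:o
3(c) covers 2:c
4(a) covers 3:c
5(e) covers 4:a
6(c) covers 4:a
7(c) covers 6:c
8(c) covers 7:c
floor of heap: 0:u
completions by unplaced set U, small U first (add the entries for U minus each lowest piece of U):
  |U|=1: {5}:1  {8}:1
  |U|=2: {5,8}:2  {7,8}:1
  |U|=3: {5,7,8}:3  {6,7,8}:1
  |U|=4: {5,6,7,8}:4
  |U|=5: {4,5,6,7,8}:4
  |U|=6: {3,4,5,6,7,8}:4
  |U|=7: {2,3,4,5,6,7,8}:4
  start at 0(u): 4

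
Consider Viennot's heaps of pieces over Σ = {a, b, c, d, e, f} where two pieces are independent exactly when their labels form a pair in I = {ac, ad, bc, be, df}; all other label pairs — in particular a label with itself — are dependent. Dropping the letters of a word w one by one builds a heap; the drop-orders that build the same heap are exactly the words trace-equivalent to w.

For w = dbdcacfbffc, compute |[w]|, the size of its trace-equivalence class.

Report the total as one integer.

piece 0:d — minimal
piece 1:b rests on {0:d}
piece 2:d rests on {1:b}
piece 3:c rests on {2:d}
piece 4:a rests on {1:b}
piece 5:c rests on {3:c}
piece 6:f rests on {4:a, 5:c}
piece 7:b rests on {6:f}
piece 8:f rests on {7:b}
piece 9:f rests on {8:f}
piece 10:c rests on {9:f}
minimal pieces: {0:d}
ways to finish when only these pieces remain (= sum over removing one remaining piece with nothing left below it):
  1 left: {10}→1
  2 left: {9,10}→1
  3 left: {8,9,10}→1
  4 left: {7,8,9,10}→1
  5 left: {6,7,8,9,10}→1
  6 left: {4,6,7,8,9,10}→1  {5,6,7,8,9,10}→1
  7 left: {3,5,6,7,8,9,10}→1  {4,5,6,7,8,9,10}→2
  8 left: {2,3,5,6,7,8,9,10}→1  {3,4,5,6,7,8,9,10}→3
  9 left: {2,3,4,5,6,7,8,9,10}→4
  placing 0:d first → 4 extensions

4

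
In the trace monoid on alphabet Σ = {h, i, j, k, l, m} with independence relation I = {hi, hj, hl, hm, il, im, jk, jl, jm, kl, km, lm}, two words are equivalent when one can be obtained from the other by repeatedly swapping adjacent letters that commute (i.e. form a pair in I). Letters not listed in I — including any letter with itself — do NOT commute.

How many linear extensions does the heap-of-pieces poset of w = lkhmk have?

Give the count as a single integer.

20

0(l) covers ∅
1(k) covers ∅
2(h) covers 1:k
3(m) covers ∅
4(k) covers 2:h
floor of heap: 0:l, 1:k, 3:m
completions by unplaced set U, small U first (add the entries for U minus each lowest piece of U):
  |U|=1: {0}:1  {3}:1  {4}:1
  |U|=2: {0,3}:2  {0,4}:2  {2,4}:1  {3,4}:2
  |U|=3: {0,2,4}:3  {0,3,4}:6  {1,2,4}:1  {2,3,4}:3
  start at 0(l): 4
  start at 1(k): 12
  start at 3(m): 4
sum over floor = 20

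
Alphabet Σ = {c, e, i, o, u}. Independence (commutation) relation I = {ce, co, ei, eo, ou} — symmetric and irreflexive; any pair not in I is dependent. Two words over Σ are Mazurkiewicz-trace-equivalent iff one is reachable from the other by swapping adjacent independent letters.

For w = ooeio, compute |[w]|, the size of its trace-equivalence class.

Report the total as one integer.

piece 0:o — minimal
piece 1:o rests on {0:o}
piece 2:e — minimal
piece 3:i rests on {1:o}
piece 4:o rests on {3:i}
minimal pieces: {0:o, 2:e}
ways to finish when only these pieces remain (= sum over removing one remaining piece with nothing left below it):
  1 left: {2}→1  {4}→1
  2 left: {2,4}→2  {3,4}→1
  3 left: {1,3,4}→1  {2,3,4}→3
  placing 0:o first → 4 extensions
  placing 2:e first → 1 extensions
total linear extensions = 5

5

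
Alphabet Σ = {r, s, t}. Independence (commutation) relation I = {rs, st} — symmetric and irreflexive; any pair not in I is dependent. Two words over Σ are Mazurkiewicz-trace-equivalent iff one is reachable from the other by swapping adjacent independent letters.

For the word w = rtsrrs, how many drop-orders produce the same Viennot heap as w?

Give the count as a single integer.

0(r) covers ∅
1(t) covers 0:r
2(s) covers ∅
3(r) covers 1:t
4(r) covers 3:r
5(s) covers 2:s
floor of heap: 0:r, 2:s
completions by unplaced set U, small U first (add the entries for U minus each lowest piece of U):
  |U|=1: {4}:1  {5}:1
  |U|=2: {2,5}:1  {3,4}:1  {4,5}:2
  |U|=3: {1,3,4}:1  {2,4,5}:3  {3,4,5}:3
  |U|=4: {0,1,3,4}:1  {1,3,4,5}:4  {2,3,4,5}:6
  start at 0(r): 10
  start at 2(s): 5
sum over floor = 15

15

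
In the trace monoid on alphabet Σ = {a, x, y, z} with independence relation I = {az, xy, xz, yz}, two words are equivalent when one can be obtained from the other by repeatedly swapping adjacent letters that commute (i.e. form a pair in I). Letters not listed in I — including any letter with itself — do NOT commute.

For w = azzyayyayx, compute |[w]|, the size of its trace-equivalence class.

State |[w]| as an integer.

#0=a has no predecessor
#1=z has no predecessor
#2=z depends on [1:z]
#3=y depends on [0:a]
#4=a depends on [3:y]
#5=y depends on [4:a]
#6=y depends on [5:y]
#7=a depends on [6:y]
#8=y depends on [7:a]
#9=x depends on [7:a]
sources: [0:a, 1:z]
N(rest) = Σ N(rest − s) over sources s of rest; N(one piece) = 1:
  size 1 → [2]=1  [8]=1  [9]=1
  size 2 → [1,2]=1  [2,8]=2  [2,9]=2  [8,9]=2
  size 3 → [1,2,8]=3  [1,2,9]=3  [2,8,9]=6  [7,8,9]=2
  size 4 → [1,2,8,9]=12  [2,7,8,9]=8  [6,7,8,9]=2
  size 5 → [1,2,7,8,9]=20  [2,6,7,8,9]=10  [5,6,7,8,9]=2
  size 6 → [1,2,6,7,8,9]=30  [2,5,6,7,8,9]=12  [4,5,6,7,8,9]=2
  size 7 → [1,2,5,6,7,8,9]=42  [2,4,5,6,7,8,9]=14  [3,4,5,6,7,8,9]=2
  size 8 → [0,3,4,5,6,7,8,9]=2  [1,2,4,5,6,7,8,9]=56  [2,3,4,5,6,7,8,9]=16
  first=0(a) contributes 72
  first=1(z) contributes 18
|[w]| = 90

90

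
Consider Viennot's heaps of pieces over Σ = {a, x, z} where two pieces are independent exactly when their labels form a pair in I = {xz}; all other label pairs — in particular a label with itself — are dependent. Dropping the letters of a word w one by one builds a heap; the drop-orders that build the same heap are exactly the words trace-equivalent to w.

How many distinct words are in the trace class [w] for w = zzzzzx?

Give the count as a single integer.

#0=z has no predecessor
#1=z depends on [0:z]
#2=z depends on [1:z]
#3=z depends on [2:z]
#4=z depends on [3:z]
#5=x has no predecessor
sources: [0:z, 5:x]
N(rest) = Σ N(rest − s) over sources s of rest; N(one piece) = 1:
  size 1 → [4]=1  [5]=1
  size 2 → [3,4]=1  [4,5]=2
  size 3 → [2,3,4]=1  [3,4,5]=3
  size 4 → [1,2,3,4]=1  [2,3,4,5]=4
  first=0(z) contributes 5
  first=5(x) contributes 1
|[w]| = 6

6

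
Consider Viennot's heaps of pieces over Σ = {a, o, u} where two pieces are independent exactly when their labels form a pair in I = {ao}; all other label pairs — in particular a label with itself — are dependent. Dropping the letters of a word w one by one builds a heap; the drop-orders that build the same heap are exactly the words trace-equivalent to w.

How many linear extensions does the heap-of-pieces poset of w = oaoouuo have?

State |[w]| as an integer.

4

drop 0:o onto floor
drop 1:a onto floor
drop 2:o onto {0:o}
drop 3:o onto {2:o}
drop 4:u onto {1:a, 3:o}
drop 5:u onto {4:u}
drop 6:o onto {5:u}
ground layer = {0:o, 1:a}
drop-orders for the pieces not yet dropped (sum over which currently-grounded one goes next):
  1 to go: {6} 1
  2 to go: {5,6} 1
  3 to go: {4,5,6} 1
  4 to go: {1,4,5,6} 1  {3,4,5,6} 1
  5 to go: {1,3,4,5,6} 2  {2,3,4,5,6} 1
  if 0:o drops first: 3 orders
  if 1:a drops first: 1 orders
heap linearizations: 4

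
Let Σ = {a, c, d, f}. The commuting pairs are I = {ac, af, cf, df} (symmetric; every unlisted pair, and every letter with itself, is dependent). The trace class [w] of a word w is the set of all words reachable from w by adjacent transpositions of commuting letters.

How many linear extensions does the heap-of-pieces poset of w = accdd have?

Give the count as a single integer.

piece 0:a — minimal
piece 1:c — minimal
piece 2:c rests on {1:c}
piece 3:d rests on {0:a, 2:c}
piece 4:d rests on {3:d}
minimal pieces: {0:a, 1:c}
ways to finish when only these pieces remain (= sum over removing one remaining piece with nothing left below it):
  1 left: {4}→1
  2 left: {3,4}→1
  3 left: {0,3,4}→1  {2,3,4}→1
  placing 0:a first → 1 extensions
  placing 1:c first → 2 extensions
total linear extensions = 3

3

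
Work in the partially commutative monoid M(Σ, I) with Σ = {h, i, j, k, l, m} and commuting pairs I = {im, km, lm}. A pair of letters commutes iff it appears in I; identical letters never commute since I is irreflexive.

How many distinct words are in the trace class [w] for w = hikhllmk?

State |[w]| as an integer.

4

piece 0:h — minimal
piece 1:i rests on {0:h}
piece 2:k rests on {1:i}
piece 3:h rests on {2:k}
piece 4:l rests on {3:h}
piece 5:l rests on {4:l}
piece 6:m rests on {3:h}
piece 7:k rests on {5:l}
minimal pieces: {0:h}
ways to finish when only these pieces remain (= sum over removing one remaining piece with nothing left below it):
  1 left: {6}→1  {7}→1
  2 left: {5,7}→1  {6,7}→2
  3 left: {4,5,7}→1  {5,6,7}→3
  4 left: {4,5,6,7}→4
  5 left: {3,4,5,6,7}→4
  6 left: {2,3,4,5,6,7}→4
  placing 0:h first → 4 extensions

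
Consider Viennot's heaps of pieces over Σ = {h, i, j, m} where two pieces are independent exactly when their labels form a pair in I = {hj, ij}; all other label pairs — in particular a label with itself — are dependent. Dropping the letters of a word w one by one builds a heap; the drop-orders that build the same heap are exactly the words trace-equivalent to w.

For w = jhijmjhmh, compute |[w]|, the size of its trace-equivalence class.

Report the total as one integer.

12

#0=j has no predecessor
#1=h has no predecessor
#2=i depends on [1:h]
#3=j depends on [0:j]
#4=m depends on [2:i, 3:j]
#5=j depends on [4:m]
#6=h depends on [4:m]
#7=m depends on [5:j, 6:h]
#8=h depends on [7:m]
sources: [0:j, 1:h]
N(rest) = Σ N(rest − s) over sources s of rest; N(one piece) = 1:
  size 1 → [8]=1
  size 2 → [7,8]=1
  size 3 → [5,7,8]=1  [6,7,8]=1
  size 4 → [5,6,7,8]=2
  size 5 → [4,5,6,7,8]=2
  size 6 → [2,4,5,6,7,8]=2  [3,4,5,6,7,8]=2
  size 7 → [0,3,4,5,6,7,8]=2  [1,2,4,5,6,7,8]=2  [2,3,4,5,6,7,8]=4
  first=0(j) contributes 6
  first=1(h) contributes 6
|[w]| = 12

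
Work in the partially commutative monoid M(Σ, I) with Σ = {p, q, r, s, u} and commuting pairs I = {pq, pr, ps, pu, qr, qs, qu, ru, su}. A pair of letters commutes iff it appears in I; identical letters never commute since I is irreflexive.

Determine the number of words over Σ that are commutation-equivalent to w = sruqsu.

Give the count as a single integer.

60

0(s) covers ∅
1(r) covers 0:s
2(u) covers ∅
3(q) covers ∅
4(s) covers 1:r
5(u) covers 2:u
floor of heap: 0:s, 2:u, 3:q
completions by unplaced set U, small U first (add the entries for U minus each lowest piece of U):
  |U|=1: {3}:1  {4}:1  {5}:1
  |U|=2: {1,4}:1  {2,5}:1  {3,4}:2  {3,5}:2  {4,5}:2
  |U|=3: {0,1,4}:1  {1,3,4}:3  {1,4,5}:3  {2,3,5}:3  {2,4,5}:3  {3,4,5}:6
  |U|=4: {0,1,3,4}:4  {0,1,4,5}:4  {1,2,4,5}:6  {1,3,4,5}:12  {2,3,4,5}:12
  start at 0(s): 30
  start at 2(u): 20
  start at 3(q): 10
sum over floor = 60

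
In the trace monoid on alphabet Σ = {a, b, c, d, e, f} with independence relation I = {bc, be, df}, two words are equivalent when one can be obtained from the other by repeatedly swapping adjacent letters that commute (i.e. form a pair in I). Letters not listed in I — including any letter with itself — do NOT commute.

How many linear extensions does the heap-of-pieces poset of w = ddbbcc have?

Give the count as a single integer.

6

#0=d has no predecessor
#1=d depends on [0:d]
#2=b depends on [1:d]
#3=b depends on [2:b]
#4=c depends on [1:d]
#5=c depends on [4:c]
sources: [0:d]
N(rest) = Σ N(rest − s) over sources s of rest; N(one piece) = 1:
  size 1 → [3]=1  [5]=1
  size 2 → [2,3]=1  [3,5]=2  [4,5]=1
  size 3 → [2,3,5]=3  [3,4,5]=3
  size 4 → [2,3,4,5]=6
  first=0(d) contributes 6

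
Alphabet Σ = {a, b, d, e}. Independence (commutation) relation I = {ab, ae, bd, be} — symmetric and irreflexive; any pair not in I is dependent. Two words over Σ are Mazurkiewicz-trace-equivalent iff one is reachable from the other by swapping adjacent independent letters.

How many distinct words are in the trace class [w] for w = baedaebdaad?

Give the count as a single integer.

piece 0:b — minimal
piece 1:a — minimal
piece 2:e — minimal
piece 3:d rests on {1:a, 2:e}
piece 4:a rests on {3:d}
piece 5:e rests on {3:d}
piece 6:b rests on {0:b}
piece 7:d rests on {4:a, 5:e}
piece 8:a rests on {7:d}
piece 9:a rests on {8:a}
piece 10:d rests on {9:a}
minimal pieces: {0:b, 1:a, 2:e}
ways to finish when only these pieces remain (= sum over removing one remaining piece with nothing left below it):
  1 left: {6}→1  {10}→1
  2 left: {0,6}→1  {6,10}→2  {9,10}→1
  3 left: {0,6,10}→3  {6,9,10}→3  {8,9,10}→1
  4 left: {0,6,9,10}→6  {6,8,9,10}→4  {7,8,9,10}→1
  5 left: {0,6,8,9,10}→10  {4,7,8,9,10}→1  {5,7,8,9,10}→1  {6,7,8,9,10}→5
  6 left: {0,6,7,8,9,10}→15  {4,5,7,8,9,10}→2  {4,6,7,8,9,10}→6  {5,6,7,8,9,10}→6
  7 left: {0,4,6,7,8,9,10}→21  {0,5,6,7,8,9,10}→21  {3,4,5,7,8,9,10}→2  {4,5,6,7,8,9,10}→14
  8 left: {0,4,5,6,7,8,9,10}→56  {1,3,4,5,7,8,9,10}→2  {2,3,4,5,7,8,9,10}→2  {3,4,5,6,7,8,9,10}→16
  9 left: {0,3,4,5,6,7,8,9,10}→72  {1,2,3,4,5,7,8,9,10}→4  {1,3,4,5,6,7,8,9,10}→18  {2,3,4,5,6,7,8,9,10}→18
  placing 0:b first → 40 extensions
  placing 1:a first → 90 extensions
  placing 2:e first → 90 extensions
total linear extensions = 220

220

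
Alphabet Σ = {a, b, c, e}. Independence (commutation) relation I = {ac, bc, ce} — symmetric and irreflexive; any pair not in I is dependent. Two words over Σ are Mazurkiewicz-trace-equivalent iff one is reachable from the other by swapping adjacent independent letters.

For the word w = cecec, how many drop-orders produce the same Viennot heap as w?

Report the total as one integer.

10

piece 0:c — minimal
piece 1:e — minimal
piece 2:c rests on {0:c}
piece 3:e rests on {1:e}
piece 4:c rests on {2:c}
minimal pieces: {0:c, 1:e}
ways to finish when only these pieces remain (= sum over removing one remaining piece with nothing left below it):
  1 left: {3}→1  {4}→1
  2 left: {1,3}→1  {2,4}→1  {3,4}→2
  3 left: {0,2,4}→1  {1,3,4}→3  {2,3,4}→3
  placing 0:c first → 6 extensions
  placing 1:e first → 4 extensions
total linear extensions = 10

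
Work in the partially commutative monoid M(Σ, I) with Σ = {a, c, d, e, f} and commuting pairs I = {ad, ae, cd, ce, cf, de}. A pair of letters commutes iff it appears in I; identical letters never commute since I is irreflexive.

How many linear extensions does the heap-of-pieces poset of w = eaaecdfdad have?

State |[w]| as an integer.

360

drop 0:e onto floor
drop 1:a onto floor
drop 2:a onto {1:a}
drop 3:e onto {0:e}
drop 4:c onto {2:a}
drop 5:d onto floor
drop 6:f onto {2:a, 3:e, 5:d}
drop 7:d onto {6:f}
drop 8:a onto {4:c, 6:f}
drop 9:d onto {7:d}
ground layer = {0:e, 1:a, 5:d}
drop-orders for the pieces not yet dropped (sum over which currently-grounded one goes next):
  1 to go: {8} 1  {9} 1
  2 to go: {4,8} 1  {7,9} 1  {8,9} 2
  3 to go: {4,8,9} 3  {7,8,9} 3
  4 to go: {4,7,8,9} 6  {6,7,8,9} 3
  5 to go: {3,6,7,8,9} 3  {4,6,7,8,9} 9  {5,6,7,8,9} 3
  6 to go: {0,3,6,7,8,9} 3  {2,4,6,7,8,9} 9  {3,4,6,7,8,9} 12  {3,5,6,7,8,9} 6  {4,5,6,7,8,9} 12
  7 to go: {0,3,4,6,7,8,9} 15  {0,3,5,6,7,8,9} 9  {1,2,4,6,7,8,9} 9  {2,3,4,6,7,8,9} 21  {2,4,5,6,7,8,9} 21  {3,4,5,6,7,8,9} 30
  8 to go: {0,2,3,4,6,7,8,9} 36  {0,3,4,5,6,7,8,9} 54  {1,2,3,4,6,7,8,9} 30  {1,2,4,5,6,7,8,9} 30  {2,3,4,5,6,7,8,9} 72
  if 0:e drops first: 132 orders
  if 1:a drops first: 162 orders
  if 5:d drops first: 66 orders
heap linearizations: 360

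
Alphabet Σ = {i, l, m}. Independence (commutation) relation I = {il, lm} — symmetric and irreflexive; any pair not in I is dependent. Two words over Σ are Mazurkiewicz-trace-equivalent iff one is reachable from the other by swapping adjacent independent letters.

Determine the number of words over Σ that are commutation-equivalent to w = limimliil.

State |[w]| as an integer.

84

#0=l has no predecessor
#1=i has no predecessor
#2=m depends on [1:i]
#3=i depends on [2:m]
#4=m depends on [3:i]
#5=l depends on [0:l]
#6=i depends on [4:m]
#7=i depends on [6:i]
#8=l depends on [5:l]
sources: [0:l, 1:i]
N(rest) = Σ N(rest − s) over sources s of rest; N(one piece) = 1:
  size 1 → [7]=1  [8]=1
  size 2 → [5,8]=1  [6,7]=1  [7,8]=2
  size 3 → [0,5,8]=1  [4,6,7]=1  [5,7,8]=3  [6,7,8]=3
  size 4 → [0,5,7,8]=4  [3,4,6,7]=1  [4,6,7,8]=4  [5,6,7,8]=6
  size 5 → [0,5,6,7,8]=10  [2,3,4,6,7]=1  [3,4,6,7,8]=5  [4,5,6,7,8]=10
  size 6 → [0,4,5,6,7,8]=20  [1,2,3,4,6,7]=1  [2,3,4,6,7,8]=6  [3,4,5,6,7,8]=15
  size 7 → [0,3,4,5,6,7,8]=35  [1,2,3,4,6,7,8]=7  [2,3,4,5,6,7,8]=21
  first=0(l) contributes 28
  first=1(i) contributes 56
|[w]| = 84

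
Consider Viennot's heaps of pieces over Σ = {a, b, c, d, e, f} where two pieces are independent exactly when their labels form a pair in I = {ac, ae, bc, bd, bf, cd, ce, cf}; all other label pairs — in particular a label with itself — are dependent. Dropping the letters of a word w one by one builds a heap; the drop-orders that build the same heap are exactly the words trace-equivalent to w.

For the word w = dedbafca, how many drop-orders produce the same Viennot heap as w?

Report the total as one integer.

drop 0:d onto floor
drop 1:e onto {0:d}
drop 2:d onto {1:e}
drop 3:b onto {1:e}
drop 4:a onto {2:d, 3:b}
drop 5:f onto {4:a}
drop 6:c onto floor
drop 7:a onto {5:f}
ground layer = {0:d, 6:c}
drop-orders for the pieces not yet dropped (sum over which currently-grounded one goes next):
  1 to go: {6} 1  {7} 1
  2 to go: {5,7} 1  {6,7} 2
  3 to go: {4,5,7} 1  {5,6,7} 3
  4 to go: {2,4,5,7} 1  {3,4,5,7} 1  {4,5,6,7} 4
  5 to go: {2,3,4,5,7} 2  {2,4,5,6,7} 5  {3,4,5,6,7} 5
  6 to go: {1,2,3,4,5,7} 2  {2,3,4,5,6,7} 12
  if 0:d drops first: 14 orders
  if 6:c drops first: 2 orders
heap linearizations: 16

16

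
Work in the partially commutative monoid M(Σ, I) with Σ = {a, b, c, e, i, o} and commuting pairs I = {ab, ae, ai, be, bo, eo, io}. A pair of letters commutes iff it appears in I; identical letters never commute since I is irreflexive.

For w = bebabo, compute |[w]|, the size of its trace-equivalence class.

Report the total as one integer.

drop 0:b onto floor
drop 1:e onto floor
drop 2:b onto {0:b}
drop 3:a onto floor
drop 4:b onto {2:b}
drop 5:o onto {3:a}
ground layer = {0:b, 1:e, 3:a}
drop-orders for the pieces not yet dropped (sum over which currently-grounded one goes next):
  1 to go: {1} 1  {4} 1  {5} 1
  2 to go: {1,4} 2  {1,5} 2  {2,4} 1  {3,5} 1  {4,5} 2
  3 to go: {0,2,4} 1  {1,2,4} 3  {1,3,5} 3  {1,4,5} 6  {2,4,5} 3  {3,4,5} 3
  4 to go: {0,1,2,4} 4  {0,2,4,5} 4  {1,2,4,5} 12  {1,3,4,5} 12  {2,3,4,5} 6
  if 0:b drops first: 30 orders
  if 1:e drops first: 10 orders
  if 3:a drops first: 20 orders
heap linearizations: 60

60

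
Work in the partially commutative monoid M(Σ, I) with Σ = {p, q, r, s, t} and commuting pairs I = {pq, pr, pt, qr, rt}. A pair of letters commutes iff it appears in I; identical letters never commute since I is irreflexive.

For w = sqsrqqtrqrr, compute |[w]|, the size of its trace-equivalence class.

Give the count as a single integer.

drop 0:s onto floor
drop 1:q onto {0:s}
drop 2:s onto {1:q}
drop 3:r onto {2:s}
drop 4:q onto {2:s}
drop 5:q onto {4:q}
drop 6:t onto {5:q}
drop 7:r onto {3:r}
drop 8:q onto {6:t}
drop 9:r onto {7:r}
drop 10:r onto {9:r}
ground layer = {0:s}
drop-orders for the pieces not yet dropped (sum over which currently-grounded one goes next):
  1 to go: {8} 1  {10} 1
  2 to go: {6,8} 1  {8,10} 2  {9,10} 1
  3 to go: {5,6,8} 1  {6,8,10} 3  {7,9,10} 1  {8,9,10} 3
  4 to go: {3,7,9,10} 1  {4,5,6,8} 1  {5,6,8,10} 4  {6,8,9,10} 6  {7,8,9,10} 4
  5 to go: {3,7,8,9,10} 5  {4,5,6,8,10} 5  {5,6,8,9,10} 10  {6,7,8,9,10} 10
  6 to go: {3,6,7,8,9,10} 15  {4,5,6,8,9,10} 15  {5,6,7,8,9,10} 20
  7 to go: {3,5,6,7,8,9,10} 35  {4,5,6,7,8,9,10} 35
  8 to go: {3,4,5,6,7,8,9,10} 70
  9 to go: {2,3,4,5,6,7,8,9,10} 70
  if 0:s drops first: 70 orders

70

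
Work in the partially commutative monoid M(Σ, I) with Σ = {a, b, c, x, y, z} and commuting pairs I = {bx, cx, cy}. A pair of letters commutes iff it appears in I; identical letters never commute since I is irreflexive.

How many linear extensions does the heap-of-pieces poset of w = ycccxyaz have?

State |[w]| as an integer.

#0=y has no predecessor
#1=c has no predecessor
#2=c depends on [1:c]
#3=c depends on [2:c]
#4=x depends on [0:y]
#5=y depends on [4:x]
#6=a depends on [3:c, 5:y]
#7=z depends on [6:a]
sources: [0:y, 1:c]
N(rest) = Σ N(rest − s) over sources s of rest; N(one piece) = 1:
  size 1 → [7]=1
  size 2 → [6,7]=1
  size 3 → [3,6,7]=1  [5,6,7]=1
  size 4 → [2,3,6,7]=1  [3,5,6,7]=2  [4,5,6,7]=1
  size 5 → [0,4,5,6,7]=1  [1,2,3,6,7]=1  [2,3,5,6,7]=3  [3,4,5,6,7]=3
  size 6 → [0,3,4,5,6,7]=4  [1,2,3,5,6,7]=4  [2,3,4,5,6,7]=6
  first=0(y) contributes 10
  first=1(c) contributes 10
|[w]| = 20

20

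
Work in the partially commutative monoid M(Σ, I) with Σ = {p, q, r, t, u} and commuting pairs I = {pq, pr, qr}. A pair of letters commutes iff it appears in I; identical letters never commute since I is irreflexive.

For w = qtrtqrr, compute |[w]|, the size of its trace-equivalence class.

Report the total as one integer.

drop 0:q onto floor
drop 1:t onto {0:q}
drop 2:r onto {1:t}
drop 3:t onto {2:r}
drop 4:q onto {3:t}
drop 5:r onto {3:t}
drop 6:r onto {5:r}
ground layer = {0:q}
drop-orders for the pieces not yet dropped (sum over which currently-grounded one goes next):
  1 to go: {4} 1  {6} 1
  2 to go: {4,6} 2  {5,6} 1
  3 to go: {4,5,6} 3
  4 to go: {3,4,5,6} 3
  5 to go: {2,3,4,5,6} 3
  if 0:q drops first: 3 orders

3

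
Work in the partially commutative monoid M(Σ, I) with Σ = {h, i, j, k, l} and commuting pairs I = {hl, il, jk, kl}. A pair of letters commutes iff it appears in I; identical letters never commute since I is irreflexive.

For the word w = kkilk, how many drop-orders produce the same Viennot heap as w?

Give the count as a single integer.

5

drop 0:k onto floor
drop 1:k onto {0:k}
drop 2:i onto {1:k}
drop 3:l onto floor
drop 4:k onto {2:i}
ground layer = {0:k, 3:l}
drop-orders for the pieces not yet dropped (sum over which currently-grounded one goes next):
  1 to go: {3} 1  {4} 1
  2 to go: {2,4} 1  {3,4} 2
  3 to go: {1,2,4} 1  {2,3,4} 3
  if 0:k drops first: 4 orders
  if 3:l drops first: 1 orders
heap linearizations: 5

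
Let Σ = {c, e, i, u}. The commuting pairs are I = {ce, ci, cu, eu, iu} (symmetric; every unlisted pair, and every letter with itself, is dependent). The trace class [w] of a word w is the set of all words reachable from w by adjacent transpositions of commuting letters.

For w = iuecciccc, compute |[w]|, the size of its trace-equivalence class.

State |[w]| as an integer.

504

piece 0:i — minimal
piece 1:u — minimal
piece 2:e rests on {0:i}
piece 3:c — minimal
piece 4:c rests on {3:c}
piece 5:i rests on {2:e}
piece 6:c rests on {4:c}
piece 7:c rests on {6:c}
piece 8:c rests on {7:c}
minimal pieces: {0:i, 1:u, 3:c}
ways to finish when only these pieces remain (= sum over removing one remaining piece with nothing left below it):
  1 left: {1}→1  {5}→1  {8}→1
  2 left: {1,5}→2  {1,8}→2  {2,5}→1  {5,8}→2  {7,8}→1
  3 left: {0,2,5}→1  {1,2,5}→3  {1,5,8}→6  {1,7,8}→3  {2,5,8}→3  {5,7,8}→3  {6,7,8}→1
  4 left: {0,1,2,5}→4  {0,2,5,8}→4  {1,2,5,8}→12  {1,5,7,8}→12  {1,6,7,8}→4  {2,5,7,8}→6  {4,6,7,8}→1  {5,6,7,8}→4
  5 left: {0,1,2,5,8}→20  {0,2,5,7,8}→10  {1,2,5,7,8}→30  {1,4,6,7,8}→5  {1,5,6,7,8}→20  {2,5,6,7,8}→10  {3,4,6,7,8}→1  {4,5,6,7,8}→5
  6 left: {0,1,2,5,7,8}→60  {0,2,5,6,7,8}→20  {1,2,5,6,7,8}→60  {1,3,4,6,7,8}→6  {1,4,5,6,7,8}→30  {2,4,5,6,7,8}→15  {3,4,5,6,7,8}→6
  7 left: {0,1,2,5,6,7,8}→140  {0,2,4,5,6,7,8}→35  {1,2,4,5,6,7,8}→105  {1,3,4,5,6,7,8}→42  {2,3,4,5,6,7,8}→21
  placing 0:i first → 168 extensions
  placing 1:u first → 56 extensions
  placing 3:c first → 280 extensions
total linear extensions = 504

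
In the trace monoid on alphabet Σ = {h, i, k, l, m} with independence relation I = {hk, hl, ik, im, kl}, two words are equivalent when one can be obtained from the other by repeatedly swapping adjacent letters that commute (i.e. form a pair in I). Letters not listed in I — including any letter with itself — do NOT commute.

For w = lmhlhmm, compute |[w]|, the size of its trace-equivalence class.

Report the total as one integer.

piece 0:l — minimal
piece 1:m rests on {0:l}
piece 2:h rests on {1:m}
piece 3:l rests on {1:m}
piece 4:h rests on {2:h}
piece 5:m rests on {3:l, 4:h}
piece 6:m rests on {5:m}
minimal pieces: {0:l}
ways to finish when only these pieces remain (= sum over removing one remaining piece with nothing left below it):
  1 left: {6}→1
  2 left: {5,6}→1
  3 left: {3,5,6}→1  {4,5,6}→1
  4 left: {2,4,5,6}→1  {3,4,5,6}→2
  5 left: {2,3,4,5,6}→3
  placing 0:l first → 3 extensions

3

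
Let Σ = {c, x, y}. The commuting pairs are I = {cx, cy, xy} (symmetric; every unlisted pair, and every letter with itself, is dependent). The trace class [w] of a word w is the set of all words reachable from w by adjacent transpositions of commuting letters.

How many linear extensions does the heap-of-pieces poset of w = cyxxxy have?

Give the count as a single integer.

piece 0:c — minimal
piece 1:y — minimal
piece 2:x — minimal
piece 3:x rests on {2:x}
piece 4:x rests on {3:x}
piece 5:y rests on {1:y}
minimal pieces: {0:c, 1:y, 2:x}
ways to finish when only these pieces remain (= sum over removing one remaining piece with nothing left below it):
  1 left: {0}→1  {4}→1  {5}→1
  2 left: {0,4}→2  {0,5}→2  {1,5}→1  {3,4}→1  {4,5}→2
  3 left: {0,1,5}→3  {0,3,4}→3  {0,4,5}→6  {1,4,5}→3  {2,3,4}→1  {3,4,5}→3
  4 left: {0,1,4,5}→12  {0,2,3,4}→4  {0,3,4,5}→12  {1,3,4,5}→6  {2,3,4,5}→4
  placing 0:c first → 10 extensions
  placing 1:y first → 20 extensions
  placing 2:x first → 30 extensions
total linear extensions = 60

60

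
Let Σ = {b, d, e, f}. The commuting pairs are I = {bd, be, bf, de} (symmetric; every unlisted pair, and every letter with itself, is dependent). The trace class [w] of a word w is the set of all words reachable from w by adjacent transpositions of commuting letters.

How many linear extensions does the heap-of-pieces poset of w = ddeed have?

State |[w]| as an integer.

#0=d has no predecessor
#1=d depends on [0:d]
#2=e has no predecessor
#3=e depends on [2:e]
#4=d depends on [1:d]
sources: [0:d, 2:e]
N(rest) = Σ N(rest − s) over sources s of rest; N(one piece) = 1:
  size 1 → [3]=1  [4]=1
  size 2 → [1,4]=1  [2,3]=1  [3,4]=2
  size 3 → [0,1,4]=1  [1,3,4]=3  [2,3,4]=3
  first=0(d) contributes 6
  first=2(e) contributes 4
|[w]| = 10

10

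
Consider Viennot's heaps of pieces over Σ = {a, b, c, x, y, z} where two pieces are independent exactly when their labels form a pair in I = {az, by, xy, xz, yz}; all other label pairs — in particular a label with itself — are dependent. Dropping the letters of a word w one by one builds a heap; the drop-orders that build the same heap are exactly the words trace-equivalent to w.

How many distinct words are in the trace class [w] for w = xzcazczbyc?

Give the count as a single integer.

drop 0:x onto floor
drop 1:z onto floor
drop 2:c onto {0:x, 1:z}
drop 3:a onto {2:c}
drop 4:z onto {2:c}
drop 5:c onto {3:a, 4:z}
drop 6:z onto {5:c}
drop 7:b onto {6:z}
drop 8:y onto {5:c}
drop 9:c onto {7:b, 8:y}
ground layer = {0:x, 1:z}
drop-orders for the pieces not yet dropped (sum over which currently-grounded one goes next):
  1 to go: {9} 1
  2 to go: {7,9} 1  {8,9} 1
  3 to go: {6,7,9} 1  {7,8,9} 2
  4 to go: {6,7,8,9} 3
  5 to go: {5,6,7,8,9} 3
  6 to go: {3,5,6,7,8,9} 3  {4,5,6,7,8,9} 3
  7 to go: {3,4,5,6,7,8,9} 6
  8 to go: {2,3,4,5,6,7,8,9} 6
  if 0:x drops first: 6 orders
  if 1:z drops first: 6 orders
heap linearizations: 12

12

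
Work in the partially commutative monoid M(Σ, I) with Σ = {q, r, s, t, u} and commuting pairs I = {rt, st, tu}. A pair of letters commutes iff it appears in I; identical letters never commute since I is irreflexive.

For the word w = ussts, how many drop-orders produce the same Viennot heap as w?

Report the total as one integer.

5

0(u) covers ∅
1(s) covers 0:u
2(s) covers 1:s
3(t) covers ∅
4(s) covers 2:s
floor of heap: 0:u, 3:t
completions by unplaced set U, small U first (add the entries for U minus each lowest piece of U):
  |U|=1: {3}:1  {4}:1
  |U|=2: {2,4}:1  {3,4}:2
  |U|=3: {1,2,4}:1  {2,3,4}:3
  start at 0(u): 4
  start at 3(t): 1
sum over floor = 5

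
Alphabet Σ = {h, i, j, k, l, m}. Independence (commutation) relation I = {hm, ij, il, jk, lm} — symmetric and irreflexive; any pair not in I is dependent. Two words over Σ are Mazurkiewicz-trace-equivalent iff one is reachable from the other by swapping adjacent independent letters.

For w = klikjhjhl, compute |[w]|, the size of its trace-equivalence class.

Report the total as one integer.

piece 0:k — minimal
piece 1:l rests on {0:k}
piece 2:i rests on {0:k}
piece 3:k rests on {1:l, 2:i}
piece 4:j rests on {1:l}
piece 5:h rests on {3:k, 4:j}
piece 6:j rests on {5:h}
piece 7:h rests on {6:j}
piece 8:l rests on {7:h}
minimal pieces: {0:k}
ways to finish when only these pieces remain (= sum over removing one remaining piece with nothing left below it):
  1 left: {8}→1
  2 left: {7,8}→1
  3 left: {6,7,8}→1
  4 left: {5,6,7,8}→1
  5 left: {3,5,6,7,8}→1  {4,5,6,7,8}→1
  6 left: {2,3,5,6,7,8}→1  {3,4,5,6,7,8}→2
  7 left: {1,3,4,5,6,7,8}→2  {2,3,4,5,6,7,8}→3
  placing 0:k first → 5 extensions

5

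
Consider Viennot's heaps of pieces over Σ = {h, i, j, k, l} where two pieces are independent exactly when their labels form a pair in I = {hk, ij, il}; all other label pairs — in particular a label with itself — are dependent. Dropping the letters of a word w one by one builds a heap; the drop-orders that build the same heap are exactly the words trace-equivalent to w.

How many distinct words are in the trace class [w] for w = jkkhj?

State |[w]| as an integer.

3

#0=j has no predecessor
#1=k depends on [0:j]
#2=k depends on [1:k]
#3=h depends on [0:j]
#4=j depends on [2:k, 3:h]
sources: [0:j]
N(rest) = Σ N(rest − s) over sources s of rest; N(one piece) = 1:
  size 1 → [4]=1
  size 2 → [2,4]=1  [3,4]=1
  size 3 → [1,2,4]=1  [2,3,4]=2
  first=0(j) contributes 3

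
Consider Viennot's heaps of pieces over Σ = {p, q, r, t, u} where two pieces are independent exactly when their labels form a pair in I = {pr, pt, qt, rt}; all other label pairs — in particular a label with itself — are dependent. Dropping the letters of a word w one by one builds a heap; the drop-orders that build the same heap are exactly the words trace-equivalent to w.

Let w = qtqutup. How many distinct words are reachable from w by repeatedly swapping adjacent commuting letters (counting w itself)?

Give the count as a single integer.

3

drop 0:q onto floor
drop 1:t onto floor
drop 2:q onto {0:q}
drop 3:u onto {1:t, 2:q}
drop 4:t onto {3:u}
drop 5:u onto {4:t}
drop 6:p onto {5:u}
ground layer = {0:q, 1:t}
drop-orders for the pieces not yet dropped (sum over which currently-grounded one goes next):
  1 to go: {6} 1
  2 to go: {5,6} 1
  3 to go: {4,5,6} 1
  4 to go: {3,4,5,6} 1
  5 to go: {1,3,4,5,6} 1  {2,3,4,5,6} 1
  if 0:q drops first: 2 orders
  if 1:t drops first: 1 orders
heap linearizations: 3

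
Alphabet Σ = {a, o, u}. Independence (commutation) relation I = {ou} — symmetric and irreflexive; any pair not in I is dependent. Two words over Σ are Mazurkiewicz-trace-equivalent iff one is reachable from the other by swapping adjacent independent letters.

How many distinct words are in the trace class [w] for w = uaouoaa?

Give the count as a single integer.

3

0(u) covers ∅
1(a) covers 0:u
2(o) covers 1:a
3(u) covers 1:a
4(o) covers 2:o
5(a) covers 3:u, 4:o
6(a) covers 5:a
floor of heap: 0:u
completions by unplaced set U, small U first (add the entries for U minus each lowest piece of U):
  |U|=1: {6}:1
  |U|=2: {5,6}:1
  |U|=3: {3,5,6}:1  {4,5,6}:1
  |U|=4: {2,4,5,6}:1  {3,4,5,6}:2
  |U|=5: {2,3,4,5,6}:3
  start at 0(u): 3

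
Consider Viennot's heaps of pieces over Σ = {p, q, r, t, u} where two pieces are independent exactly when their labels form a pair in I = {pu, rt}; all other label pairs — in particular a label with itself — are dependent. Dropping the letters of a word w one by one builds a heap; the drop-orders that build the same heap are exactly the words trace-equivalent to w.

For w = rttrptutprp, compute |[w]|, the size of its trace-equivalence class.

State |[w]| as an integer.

piece 0:r — minimal
piece 1:t — minimal
piece 2:t rests on {1:t}
piece 3:r rests on {0:r}
piece 4:p rests on {2:t, 3:r}
piece 5:t rests on {4:p}
piece 6:u rests on {5:t}
piece 7:t rests on {6:u}
piece 8:p rests on {7:t}
piece 9:r rests on {8:p}
piece 10:p rests on {9:r}
minimal pieces: {0:r, 1:t}
ways to finish when only these pieces remain (= sum over removing one remaining piece with nothing left below it):
  1 left: {10}→1
  2 left: {9,10}→1
  3 left: {8,9,10}→1
  4 left: {7,8,9,10}→1
  5 left: {6,7,8,9,10}→1
  6 left: {5,6,7,8,9,10}→1
  7 left: {4,5,6,7,8,9,10}→1
  8 left: {2,4,5,6,7,8,9,10}→1  {3,4,5,6,7,8,9,10}→1
  9 left: {0,3,4,5,6,7,8,9,10}→1  {1,2,4,5,6,7,8,9,10}→1  {2,3,4,5,6,7,8,9,10}→2
  placing 0:r first → 3 extensions
  placing 1:t first → 3 extensions
total linear extensions = 6

6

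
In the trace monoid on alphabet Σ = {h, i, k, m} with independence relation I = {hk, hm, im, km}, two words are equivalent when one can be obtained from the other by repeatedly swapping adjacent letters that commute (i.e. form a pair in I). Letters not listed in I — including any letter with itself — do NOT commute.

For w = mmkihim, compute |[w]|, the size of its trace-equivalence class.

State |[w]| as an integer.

35

drop 0:m onto floor
drop 1:m onto {0:m}
drop 2:k onto floor
drop 3:i onto {2:k}
drop 4:h onto {3:i}
drop 5:i onto {4:h}
drop 6:m onto {1:m}
ground layer = {0:m, 2:k}
drop-orders for the pieces not yet dropped (sum over which currently-grounded one goes next):
  1 to go: {5} 1  {6} 1
  2 to go: {1,6} 1  {4,5} 1  {5,6} 2
  3 to go: {0,1,6} 1  {1,5,6} 3  {3,4,5} 1  {4,5,6} 3
  4 to go: {0,1,5,6} 4  {1,4,5,6} 6  {2,3,4,5} 1  {3,4,5,6} 4
  5 to go: {0,1,4,5,6} 10  {1,3,4,5,6} 10  {2,3,4,5,6} 5
  if 0:m drops first: 15 orders
  if 2:k drops first: 20 orders
heap linearizations: 35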